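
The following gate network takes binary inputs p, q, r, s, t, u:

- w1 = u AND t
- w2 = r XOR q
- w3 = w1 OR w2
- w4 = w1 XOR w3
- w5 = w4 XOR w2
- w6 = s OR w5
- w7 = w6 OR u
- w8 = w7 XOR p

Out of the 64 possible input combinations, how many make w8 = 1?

w8 = w7 XOR p must be 1, so w7 and p differ.
Enumerating the 64 input combinations, 32 give w8 = 1 and 32 give w8 = 0.

32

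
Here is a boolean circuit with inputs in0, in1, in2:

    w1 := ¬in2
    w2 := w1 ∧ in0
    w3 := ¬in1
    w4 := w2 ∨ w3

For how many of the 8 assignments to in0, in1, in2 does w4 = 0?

3

w4 = w2 ∨ w3 must be 0, so both w2 = 0 and w3 = 0.
w2 = w1 ∧ in0 must be 0, so at least one of w1, in0 is 0.
w3 = ¬in1 must be 0, so in1 = 1.
Satisfying assignments:
  in0=0, in1=1, in2=0
  in0=0, in1=1, in2=1
  in0=1, in1=1, in2=1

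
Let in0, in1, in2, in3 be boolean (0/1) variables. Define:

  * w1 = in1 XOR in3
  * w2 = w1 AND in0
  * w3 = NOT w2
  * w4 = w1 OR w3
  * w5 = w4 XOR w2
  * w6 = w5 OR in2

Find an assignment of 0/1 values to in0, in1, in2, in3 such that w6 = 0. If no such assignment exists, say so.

in0=1, in1=1, in2=0, in3=0

w6 = w5 OR in2 must be 0, so both w5 = 0 and in2 = 0.
w5 = w4 XOR w2 must be 0, so w4 and w2 are equal.
Check with in0=1, in1=1, in2=0, in3=0:
w1 = in1 XOR in3 = 1 XOR 0 = 1
w2 = w1 AND in0 = 1 AND 1 = 1
w3 = NOT w2 = NOT 1 = 0
w4 = w1 OR w3 = 1 OR 0 = 1
w5 = w4 XOR w2 = 1 XOR 1 = 0
w6 = w5 OR in2 = 0 OR 0 = 0
So w6 = 0 as required.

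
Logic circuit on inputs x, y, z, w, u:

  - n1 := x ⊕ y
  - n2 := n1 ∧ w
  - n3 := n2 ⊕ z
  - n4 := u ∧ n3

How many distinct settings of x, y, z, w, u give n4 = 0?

n4 = u ∧ n3 must be 0, so at least one of u, n3 is 0.
Enumerating the 32 input combinations, 24 give n4 = 0 and 8 give n4 = 1.

24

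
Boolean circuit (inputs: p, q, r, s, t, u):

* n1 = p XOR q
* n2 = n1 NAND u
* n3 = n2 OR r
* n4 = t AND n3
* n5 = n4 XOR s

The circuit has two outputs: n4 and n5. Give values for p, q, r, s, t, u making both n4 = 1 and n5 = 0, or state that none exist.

p=0 q=0 r=1 s=1 t=1 u=1

Check with p=0 q=0 r=1 s=1 t=1 u=1:
n1 = p XOR q = 0 XOR 0 = 0
n2 = n1 NAND u = 0 NAND 1 = 1
n3 = n2 OR r = 1 OR 1 = 1
n4 = t AND n3 = 1 AND 1 = 1
n5 = n4 XOR s = 1 XOR 1 = 0
So n4 = 1 and n5 = 0.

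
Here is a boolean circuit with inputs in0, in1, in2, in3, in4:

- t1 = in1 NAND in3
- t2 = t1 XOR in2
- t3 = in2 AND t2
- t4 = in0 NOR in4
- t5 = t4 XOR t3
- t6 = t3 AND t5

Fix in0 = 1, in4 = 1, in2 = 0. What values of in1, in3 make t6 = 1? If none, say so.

With in0 = 1, in4 = 1, in2 = 0 fixed, none of the 4 settings of in1, in3 give t6 = 1.
For example, with in1=1, in3=1:
t1 = in1 NAND in3 = 1 NAND 1 = 0
t2 = t1 XOR in2 = 0 XOR 0 = 0
t3 = in2 AND t2 = 0 AND 0 = 0
t4 = in0 NOR in4 = 1 NOR 1 = 0
t5 = t4 XOR t3 = 0 XOR 0 = 0
t6 = t3 AND t5 = 0 AND 0 = 0
giving t6 = 0 ≠ 1.

no solution exists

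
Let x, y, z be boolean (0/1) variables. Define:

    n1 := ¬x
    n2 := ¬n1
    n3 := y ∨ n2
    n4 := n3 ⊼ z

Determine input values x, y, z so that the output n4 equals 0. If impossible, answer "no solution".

n4 = n3 ⊼ z must be 0, so both n3 = 1 and z = 1.
Check with x=0, y=1, z=1:
n1 = ¬x = ¬0 = 1
n2 = ¬n1 = ¬1 = 0
n3 = y ∨ n2 = 1 ∨ 0 = 1
n4 = n3 ⊼ z = 1 ⊼ 1 = 0
So n4 = 0 as required.

x=0, y=1, z=1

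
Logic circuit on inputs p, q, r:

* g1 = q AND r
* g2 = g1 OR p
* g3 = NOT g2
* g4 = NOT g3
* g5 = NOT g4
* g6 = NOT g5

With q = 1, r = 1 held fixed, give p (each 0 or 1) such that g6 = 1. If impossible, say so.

g6 = NOT g5 must be 1, so g5 = 0.
g5 = NOT g4 must be 0, so g4 = 1.
Check with q = 1, r = 1 and p=1:
g1 = q AND r = 1 AND 1 = 1
g2 = g1 OR p = 1 OR 1 = 1
g3 = NOT g2 = NOT 1 = 0
g4 = NOT g3 = NOT 0 = 1
g5 = NOT g4 = NOT 1 = 0
g6 = NOT g5 = NOT 0 = 1
So g6 = 1.

p=1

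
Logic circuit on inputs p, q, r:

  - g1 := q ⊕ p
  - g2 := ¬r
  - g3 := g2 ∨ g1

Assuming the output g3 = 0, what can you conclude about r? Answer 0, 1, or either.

g3 = g2 ∨ g1 must be 0, so both g2 = 0 and g1 = 0.
Every assignment with g3 = 0 has r = 1; there are 2 such assignment(s).
  p=0, q=0, r=1
  p=1, q=1, r=1

1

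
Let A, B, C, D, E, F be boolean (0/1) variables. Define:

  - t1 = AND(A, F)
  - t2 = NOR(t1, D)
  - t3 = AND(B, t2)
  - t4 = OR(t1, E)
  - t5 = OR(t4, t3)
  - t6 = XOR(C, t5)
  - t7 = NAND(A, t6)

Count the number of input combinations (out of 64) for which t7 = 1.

48

t7 = NAND(A, t6) must be 1, so at least one of A, t6 is 0.
Enumerating the 64 input combinations, 48 give t7 = 1 and 16 give t7 = 0.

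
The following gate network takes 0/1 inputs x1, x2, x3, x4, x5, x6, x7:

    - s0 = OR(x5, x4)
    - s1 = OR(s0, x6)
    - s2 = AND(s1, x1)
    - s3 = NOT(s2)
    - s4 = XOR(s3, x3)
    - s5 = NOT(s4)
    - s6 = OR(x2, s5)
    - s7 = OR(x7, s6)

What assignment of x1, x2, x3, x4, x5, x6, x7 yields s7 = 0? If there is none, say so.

Check with x1=0 x2=0 x3=0 x4=1 x5=0 x6=1 x7=0:
s0 = OR(x5, x4) = OR(0, 1) = 1
s1 = OR(s0, x6) = OR(1, 1) = 1
s2 = AND(s1, x1) = AND(1, 0) = 0
s3 = NOT(s2) = NOT 0 = 1
s4 = XOR(s3, x3) = XOR(1, 0) = 1
s5 = NOT(s4) = NOT 1 = 0
s6 = OR(x2, s5) = OR(0, 0) = 0
s7 = OR(x7, s6) = OR(0, 0) = 0
So s7 = 0 as required.

x1=0 x2=0 x3=0 x4=1 x5=0 x6=1 x7=0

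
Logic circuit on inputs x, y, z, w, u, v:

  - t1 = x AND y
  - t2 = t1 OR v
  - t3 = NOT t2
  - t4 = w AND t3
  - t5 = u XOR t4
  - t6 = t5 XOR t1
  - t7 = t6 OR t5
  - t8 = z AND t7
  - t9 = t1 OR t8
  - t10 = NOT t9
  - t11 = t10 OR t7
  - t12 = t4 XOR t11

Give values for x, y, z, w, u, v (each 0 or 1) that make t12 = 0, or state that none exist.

Check with x=1, y=0, z=0, w=1, u=0, v=0:
t1 = x AND y = 1 AND 0 = 0
t2 = t1 OR v = 0 OR 0 = 0
t3 = NOT t2 = NOT 0 = 1
t4 = w AND t3 = 1 AND 1 = 1
t5 = u XOR t4 = 0 XOR 1 = 1
t6 = t5 XOR t1 = 1 XOR 0 = 1
t7 = t6 OR t5 = 1 OR 1 = 1
t8 = z AND t7 = 0 AND 1 = 0
t9 = t1 OR t8 = 0 OR 0 = 0
t10 = NOT t9 = NOT 0 = 1
t11 = t10 OR t7 = 1 OR 1 = 1
t12 = t4 XOR t11 = 1 XOR 1 = 0
So t12 = 0 as required.

x=1, y=0, z=0, w=1, u=0, v=0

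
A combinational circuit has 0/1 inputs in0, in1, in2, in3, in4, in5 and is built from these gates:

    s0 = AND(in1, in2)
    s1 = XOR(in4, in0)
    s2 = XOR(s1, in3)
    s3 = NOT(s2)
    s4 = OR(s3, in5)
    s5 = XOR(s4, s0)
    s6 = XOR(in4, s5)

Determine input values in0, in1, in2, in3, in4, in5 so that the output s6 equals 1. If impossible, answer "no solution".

s6 = XOR(in4, s5) must be 1, so in4 and s5 differ.
Check with in0=0 in1=0 in2=0 in3=0 in4=1 in5=0:
s0 = AND(in1, in2) = AND(0, 0) = 0
s1 = XOR(in4, in0) = XOR(1, 0) = 1
s2 = XOR(s1, in3) = XOR(1, 0) = 1
s3 = NOT(s2) = NOT 1 = 0
s4 = OR(s3, in5) = OR(0, 0) = 0
s5 = XOR(s4, s0) = XOR(0, 0) = 0
s6 = XOR(in4, s5) = XOR(1, 0) = 1
So s6 = 1 as required.

in0=0 in1=0 in2=0 in3=0 in4=1 in5=0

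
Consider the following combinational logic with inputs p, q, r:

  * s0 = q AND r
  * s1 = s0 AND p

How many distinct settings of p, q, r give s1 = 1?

1

s1 = s0 AND p must be 1, so both s0 = 1 and p = 1.
s0 = q AND r must be 1, so both q = 1 and r = 1.
Satisfying assignments:
  p=1, q=1, r=1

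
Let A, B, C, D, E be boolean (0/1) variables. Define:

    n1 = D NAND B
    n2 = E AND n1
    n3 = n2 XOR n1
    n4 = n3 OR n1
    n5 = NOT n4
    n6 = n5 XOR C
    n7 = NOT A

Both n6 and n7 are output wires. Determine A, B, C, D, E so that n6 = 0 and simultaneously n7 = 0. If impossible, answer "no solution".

A=1 B=1 C=1 D=1 E=1

Check with A=1 B=1 C=1 D=1 E=1:
n1 = D NAND B = 1 NAND 1 = 0
n2 = E AND n1 = 1 AND 0 = 0
n3 = n2 XOR n1 = 0 XOR 0 = 0
n4 = n3 OR n1 = 0 OR 0 = 0
n5 = NOT n4 = NOT 0 = 1
n6 = n5 XOR C = 1 XOR 1 = 0
n7 = NOT A = NOT 1 = 0
So n6 = 0 and n7 = 0.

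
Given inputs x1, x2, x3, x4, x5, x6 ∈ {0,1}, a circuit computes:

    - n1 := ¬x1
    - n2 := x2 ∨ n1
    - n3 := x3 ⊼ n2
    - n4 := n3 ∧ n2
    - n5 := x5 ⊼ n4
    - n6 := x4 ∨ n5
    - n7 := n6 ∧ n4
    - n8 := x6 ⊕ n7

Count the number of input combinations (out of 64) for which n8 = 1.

n8 = x6 ⊕ n7 must be 1, so x6 and n7 differ.
Enumerating the 64 input combinations, 32 give n8 = 1 and 32 give n8 = 0.

32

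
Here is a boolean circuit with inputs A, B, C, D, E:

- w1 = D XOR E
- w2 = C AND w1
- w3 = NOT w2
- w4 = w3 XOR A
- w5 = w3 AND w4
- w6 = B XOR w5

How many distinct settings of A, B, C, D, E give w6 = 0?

16

w6 = B XOR w5 must be 0, so B and w5 are equal.
Enumerating the 32 input combinations, 16 give w6 = 0 and 16 give w6 = 1.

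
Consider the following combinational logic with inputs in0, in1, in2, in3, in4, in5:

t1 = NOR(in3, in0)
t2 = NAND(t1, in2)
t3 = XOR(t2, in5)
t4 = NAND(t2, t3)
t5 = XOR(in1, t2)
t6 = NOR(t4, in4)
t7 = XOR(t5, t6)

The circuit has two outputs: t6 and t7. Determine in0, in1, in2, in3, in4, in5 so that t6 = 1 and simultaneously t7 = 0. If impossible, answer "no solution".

Check with in0=1 in1=0 in2=1 in3=0 in4=0 in5=0:
t1 = NOR(in3, in0) = NOR(0, 1) = 0
t2 = NAND(t1, in2) = NAND(0, 1) = 1
t3 = XOR(t2, in5) = XOR(1, 0) = 1
t4 = NAND(t2, t3) = NAND(1, 1) = 0
t5 = XOR(in1, t2) = XOR(0, 1) = 1
t6 = NOR(t4, in4) = NOR(0, 0) = 1
t7 = XOR(t5, t6) = XOR(1, 1) = 0
So t6 = 1 and t7 = 0.

in0=1 in1=0 in2=1 in3=0 in4=0 in5=0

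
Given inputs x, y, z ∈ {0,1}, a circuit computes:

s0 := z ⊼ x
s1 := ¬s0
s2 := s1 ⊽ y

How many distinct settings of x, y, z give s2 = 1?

s2 = s1 ⊽ y must be 1, so both s1 = 0 and y = 0.
Satisfying assignments:
  x=0, y=0, z=0
  x=0, y=0, z=1
  x=1, y=0, z=0

3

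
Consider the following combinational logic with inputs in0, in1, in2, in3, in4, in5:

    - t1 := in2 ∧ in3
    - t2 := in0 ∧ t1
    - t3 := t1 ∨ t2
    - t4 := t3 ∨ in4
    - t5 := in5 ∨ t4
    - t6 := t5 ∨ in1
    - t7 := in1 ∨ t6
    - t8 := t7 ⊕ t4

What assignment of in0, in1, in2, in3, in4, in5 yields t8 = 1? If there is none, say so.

in0=1, in1=0, in2=0, in3=1, in4=0, in5=1

t8 = t7 ⊕ t4 must be 1, so t7 and t4 differ.
Check with in0=1, in1=0, in2=0, in3=1, in4=0, in5=1:
t1 = in2 ∧ in3 = 0 ∧ 1 = 0
t2 = in0 ∧ t1 = 1 ∧ 0 = 0
t3 = t1 ∨ t2 = 0 ∨ 0 = 0
t4 = t3 ∨ in4 = 0 ∨ 0 = 0
t5 = in5 ∨ t4 = 1 ∨ 0 = 1
t6 = t5 ∨ in1 = 1 ∨ 0 = 1
t7 = in1 ∨ t6 = 0 ∨ 1 = 1
t8 = t7 ⊕ t4 = 1 ⊕ 0 = 1
So t8 = 1 as required.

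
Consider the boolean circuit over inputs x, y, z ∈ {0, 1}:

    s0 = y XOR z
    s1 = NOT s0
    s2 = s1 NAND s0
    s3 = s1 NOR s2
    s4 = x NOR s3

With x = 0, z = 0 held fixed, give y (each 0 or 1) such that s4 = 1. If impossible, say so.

s4 = x NOR s3 must be 1, so both x = 0 and s3 = 0.
s3 = s1 NOR s2 must be 0, so at least one of s1, s2 is 1.
Check with x = 0, z = 0 and y=0:
s0 = y XOR z = 0 XOR 0 = 0
s1 = NOT s0 = NOT 0 = 1
s2 = s1 NAND s0 = 1 NAND 0 = 1
s3 = s1 NOR s2 = 1 NOR 1 = 0
s4 = x NOR s3 = 0 NOR 0 = 1
So s4 = 1.

y=0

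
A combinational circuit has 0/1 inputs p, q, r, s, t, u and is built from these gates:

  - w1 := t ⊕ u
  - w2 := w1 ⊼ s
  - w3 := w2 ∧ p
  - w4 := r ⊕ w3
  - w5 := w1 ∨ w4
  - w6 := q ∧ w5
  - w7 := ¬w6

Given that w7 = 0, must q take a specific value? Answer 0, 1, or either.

1

w7 = ¬w6 must be 0, so w6 = 1.
w6 = q ∧ w5 must be 1, so both q = 1 and w5 = 1.
Every assignment with w7 = 0 has q = 1; there are 24 such assignment(s).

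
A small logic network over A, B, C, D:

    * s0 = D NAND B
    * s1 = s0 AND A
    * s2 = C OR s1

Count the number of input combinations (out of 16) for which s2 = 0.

s2 = C OR s1 must be 0, so both C = 0 and s1 = 0.
s1 = s0 AND A must be 0, so at least one of s0, A is 0.
Satisfying assignments:
  A=0, B=0, C=0, D=0
  A=0, B=0, C=0, D=1
  A=0, B=1, C=0, D=0
  A=0, B=1, C=0, D=1
  A=1, B=1, C=0, D=1

5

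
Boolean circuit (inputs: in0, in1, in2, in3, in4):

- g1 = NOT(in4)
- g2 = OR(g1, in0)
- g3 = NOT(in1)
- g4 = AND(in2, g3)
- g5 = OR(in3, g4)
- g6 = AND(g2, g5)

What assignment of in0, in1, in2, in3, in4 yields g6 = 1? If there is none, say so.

Check with in0=1, in1=0, in2=1, in3=1, in4=1:
g1 = NOT(in4) = NOT 1 = 0
g2 = OR(g1, in0) = OR(0, 1) = 1
g3 = NOT(in1) = NOT 0 = 1
g4 = AND(in2, g3) = AND(1, 1) = 1
g5 = OR(in3, g4) = OR(1, 1) = 1
g6 = AND(g2, g5) = AND(1, 1) = 1
So g6 = 1 as required.

in0=1, in1=0, in2=1, in3=1, in4=1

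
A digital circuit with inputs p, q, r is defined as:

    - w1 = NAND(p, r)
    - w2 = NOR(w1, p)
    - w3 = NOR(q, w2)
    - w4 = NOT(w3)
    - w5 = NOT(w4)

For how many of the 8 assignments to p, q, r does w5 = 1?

4

w5 = NOT(w4) must be 1, so w4 = 0.
w4 = NOT(w3) must be 0, so w3 = 1.
w3 = NOR(q, w2) must be 1, so both q = 0 and w2 = 0.
Enumerating the 8 input combinations, 4 give w5 = 1 and 4 give w5 = 0.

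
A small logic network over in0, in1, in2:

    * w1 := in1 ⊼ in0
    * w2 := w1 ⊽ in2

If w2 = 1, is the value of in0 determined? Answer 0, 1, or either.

1

w2 = w1 ⊽ in2 must be 1, so both w1 = 0 and in2 = 0.
w1 = in1 ⊼ in0 must be 0, so both in1 = 1 and in0 = 1.
Every assignment with w2 = 1 has in0 = 1; there are 1 such assignment(s).
  in0=1, in1=1, in2=0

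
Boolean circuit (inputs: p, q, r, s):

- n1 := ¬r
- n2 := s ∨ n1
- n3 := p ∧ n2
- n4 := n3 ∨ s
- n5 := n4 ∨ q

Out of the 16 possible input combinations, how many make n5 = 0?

3

n5 = n4 ∨ q must be 0, so both n4 = 0 and q = 0.
n4 = n3 ∨ s must be 0, so both n3 = 0 and s = 0.
n3 = p ∧ n2 must be 0, so at least one of p, n2 is 0.
Enumerating the 16 input combinations, 3 give n5 = 0 and 13 give n5 = 1.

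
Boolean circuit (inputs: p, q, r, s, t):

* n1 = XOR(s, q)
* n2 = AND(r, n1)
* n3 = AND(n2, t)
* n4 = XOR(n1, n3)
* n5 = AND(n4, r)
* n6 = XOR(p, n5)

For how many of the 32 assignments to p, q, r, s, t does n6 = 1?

n6 = XOR(p, n5) must be 1, so p and n5 differ.
Enumerating the 32 input combinations, 16 give n6 = 1 and 16 give n6 = 0.

16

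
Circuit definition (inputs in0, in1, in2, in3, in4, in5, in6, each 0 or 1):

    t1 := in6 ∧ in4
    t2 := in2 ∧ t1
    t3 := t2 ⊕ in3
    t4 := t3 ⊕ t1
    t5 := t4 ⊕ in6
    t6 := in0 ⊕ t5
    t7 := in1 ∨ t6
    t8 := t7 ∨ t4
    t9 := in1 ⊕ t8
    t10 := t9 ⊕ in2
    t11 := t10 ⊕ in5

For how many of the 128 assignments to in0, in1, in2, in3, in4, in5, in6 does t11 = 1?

64

t11 = t10 ⊕ in5 must be 1, so t10 and in5 differ.
Enumerating the 128 input combinations, 64 give t11 = 1 and 64 give t11 = 0.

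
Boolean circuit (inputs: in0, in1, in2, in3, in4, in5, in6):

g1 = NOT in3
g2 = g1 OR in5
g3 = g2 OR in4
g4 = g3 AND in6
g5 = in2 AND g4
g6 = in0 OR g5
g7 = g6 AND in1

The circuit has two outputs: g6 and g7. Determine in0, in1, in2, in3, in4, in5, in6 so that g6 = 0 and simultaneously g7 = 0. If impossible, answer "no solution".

Check with in0=0, in1=1, in2=0, in3=0, in4=0, in5=0, in6=1:
g1 = NOT in3 = NOT 0 = 1
g2 = g1 OR in5 = 1 OR 0 = 1
g3 = g2 OR in4 = 1 OR 0 = 1
g4 = g3 AND in6 = 1 AND 1 = 1
g5 = in2 AND g4 = 0 AND 1 = 0
g6 = in0 OR g5 = 0 OR 0 = 0
g7 = g6 AND in1 = 0 AND 1 = 0
So g6 = 0 and g7 = 0.

in0=0, in1=1, in2=0, in3=0, in4=0, in5=0, in6=1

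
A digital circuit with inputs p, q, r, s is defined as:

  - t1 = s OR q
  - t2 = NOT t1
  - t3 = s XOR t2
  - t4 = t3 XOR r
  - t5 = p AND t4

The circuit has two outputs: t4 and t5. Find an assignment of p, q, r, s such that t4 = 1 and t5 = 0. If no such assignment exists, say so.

Check with p=0 q=1 r=0 s=1:
t1 = s OR q = 1 OR 1 = 1
t2 = NOT t1 = NOT 1 = 0
t3 = s XOR t2 = 1 XOR 0 = 1
t4 = t3 XOR r = 1 XOR 0 = 1
t5 = p AND t4 = 0 AND 1 = 0
So t4 = 1 and t5 = 0.

p=0 q=1 r=0 s=1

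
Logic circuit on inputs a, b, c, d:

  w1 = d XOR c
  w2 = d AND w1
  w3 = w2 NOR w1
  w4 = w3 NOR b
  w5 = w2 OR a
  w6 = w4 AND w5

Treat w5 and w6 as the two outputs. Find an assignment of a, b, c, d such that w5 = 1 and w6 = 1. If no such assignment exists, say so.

a=1 b=0 c=0 d=1

Check with a=1 b=0 c=0 d=1:
w1 = d XOR c = 1 XOR 0 = 1
w2 = d AND w1 = 1 AND 1 = 1
w3 = w2 NOR w1 = 1 NOR 1 = 0
w4 = w3 NOR b = 0 NOR 0 = 1
w5 = w2 OR a = 1 OR 1 = 1
w6 = w4 AND w5 = 1 AND 1 = 1
So w5 = 1 and w6 = 1.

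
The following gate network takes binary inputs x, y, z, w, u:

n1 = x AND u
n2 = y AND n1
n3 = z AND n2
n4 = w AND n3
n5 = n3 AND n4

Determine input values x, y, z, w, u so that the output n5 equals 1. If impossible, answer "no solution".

x=1, y=1, z=1, w=1, u=1

Check with x=1, y=1, z=1, w=1, u=1:
n1 = x AND u = 1 AND 1 = 1
n2 = y AND n1 = 1 AND 1 = 1
n3 = z AND n2 = 1 AND 1 = 1
n4 = w AND n3 = 1 AND 1 = 1
n5 = n3 AND n4 = 1 AND 1 = 1
So n5 = 1 as required.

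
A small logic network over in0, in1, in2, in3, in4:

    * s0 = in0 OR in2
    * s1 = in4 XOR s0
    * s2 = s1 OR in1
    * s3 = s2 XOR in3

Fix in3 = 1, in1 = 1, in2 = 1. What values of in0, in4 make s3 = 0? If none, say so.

in0=1, in4=0

Check with in3 = 1, in1 = 1, in2 = 1 and in0=1, in4=0:
s0 = in0 OR in2 = 1 OR 1 = 1
s1 = in4 XOR s0 = 0 XOR 1 = 1
s2 = s1 OR in1 = 1 OR 1 = 1
s3 = s2 XOR in3 = 1 XOR 1 = 0
So s3 = 0.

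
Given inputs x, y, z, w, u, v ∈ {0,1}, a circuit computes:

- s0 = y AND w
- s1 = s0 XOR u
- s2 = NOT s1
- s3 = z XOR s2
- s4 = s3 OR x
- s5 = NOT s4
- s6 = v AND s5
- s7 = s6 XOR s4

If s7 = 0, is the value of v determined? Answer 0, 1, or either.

0

s7 = s6 XOR s4 must be 0, so s6 and s4 are equal.
Every assignment with s7 = 0 has v = 0; there are 8 such assignment(s).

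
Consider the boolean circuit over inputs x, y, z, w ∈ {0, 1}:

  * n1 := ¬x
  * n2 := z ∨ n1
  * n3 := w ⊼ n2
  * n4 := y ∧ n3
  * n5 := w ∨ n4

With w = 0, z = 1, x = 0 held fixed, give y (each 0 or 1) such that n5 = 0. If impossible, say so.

y=0

n5 = w ∨ n4 must be 0, so both w = 0 and n4 = 0.
Check with w = 0, z = 1, x = 0 and y=0:
n1 = ¬x = ¬0 = 1
n2 = z ∨ n1 = 1 ∨ 1 = 1
n3 = w ⊼ n2 = 0 ⊼ 1 = 1
n4 = y ∧ n3 = 0 ∧ 1 = 0
n5 = w ∨ n4 = 0 ∨ 0 = 0
So n5 = 0.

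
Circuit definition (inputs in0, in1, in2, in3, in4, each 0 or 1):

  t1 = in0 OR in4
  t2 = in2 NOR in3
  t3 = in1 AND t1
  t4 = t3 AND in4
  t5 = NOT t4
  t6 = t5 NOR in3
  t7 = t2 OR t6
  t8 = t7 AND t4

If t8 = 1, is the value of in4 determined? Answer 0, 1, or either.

1

t8 = t7 AND t4 must be 1, so both t7 = 1 and t4 = 1.
Every assignment with t8 = 1 has in4 = 1; there are 4 such assignment(s).
  in0=0, in1=1, in2=0, in3=0, in4=1
  in0=0, in1=1, in2=1, in3=0, in4=1
  in0=1, in1=1, in2=0, in3=0, in4=1
  in0=1, in1=1, in2=1, in3=0, in4=1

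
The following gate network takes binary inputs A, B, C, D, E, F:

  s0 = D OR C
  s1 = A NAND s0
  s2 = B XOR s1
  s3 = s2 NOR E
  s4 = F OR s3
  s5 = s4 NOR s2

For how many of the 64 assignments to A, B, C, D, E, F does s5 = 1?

s5 = s4 NOR s2 must be 1, so both s4 = 0 and s2 = 0.
Enumerating the 64 input combinations, 8 give s5 = 1 and 56 give s5 = 0.

8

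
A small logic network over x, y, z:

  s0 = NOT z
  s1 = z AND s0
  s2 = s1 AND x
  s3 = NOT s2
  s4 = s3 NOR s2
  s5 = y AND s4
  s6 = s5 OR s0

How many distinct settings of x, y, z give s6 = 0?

s6 = s5 OR s0 must be 0, so both s5 = 0 and s0 = 0.
Satisfying assignments:
  x=0, y=0, z=1
  x=0, y=1, z=1
  x=1, y=0, z=1
  x=1, y=1, z=1

4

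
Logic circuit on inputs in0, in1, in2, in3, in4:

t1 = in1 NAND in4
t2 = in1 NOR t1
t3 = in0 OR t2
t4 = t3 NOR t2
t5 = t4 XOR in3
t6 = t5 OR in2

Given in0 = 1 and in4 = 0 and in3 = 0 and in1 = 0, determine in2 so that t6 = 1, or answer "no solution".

in2=1

Check with in0 = 1 and in4 = 0 and in3 = 0 and in1 = 0 and in2=1:
t1 = in1 NAND in4 = 0 NAND 0 = 1
t2 = in1 NOR t1 = 0 NOR 1 = 0
t3 = in0 OR t2 = 1 OR 0 = 1
t4 = t3 NOR t2 = 1 NOR 0 = 0
t5 = t4 XOR in3 = 0 XOR 0 = 0
t6 = t5 OR in2 = 0 OR 1 = 1
So t6 = 1.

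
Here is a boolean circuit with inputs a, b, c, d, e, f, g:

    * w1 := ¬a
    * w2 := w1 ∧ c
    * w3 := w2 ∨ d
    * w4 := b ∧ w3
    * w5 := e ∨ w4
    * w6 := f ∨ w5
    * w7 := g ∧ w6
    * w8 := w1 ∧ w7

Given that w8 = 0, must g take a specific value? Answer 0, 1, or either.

either

Both values of g occur among assignments with w8 = 0:
  g=0: a=0, b=0, c=0, d=0, e=0, f=0, g=0
  g=1: a=0, b=0, c=0, d=0, e=0, f=0, g=1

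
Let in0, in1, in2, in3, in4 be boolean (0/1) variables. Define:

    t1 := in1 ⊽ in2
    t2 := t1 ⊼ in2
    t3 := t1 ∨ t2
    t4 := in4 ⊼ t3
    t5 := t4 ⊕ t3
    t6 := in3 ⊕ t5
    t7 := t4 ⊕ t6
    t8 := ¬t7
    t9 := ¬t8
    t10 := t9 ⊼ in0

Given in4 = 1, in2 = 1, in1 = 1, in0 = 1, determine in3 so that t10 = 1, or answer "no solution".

in3=1

t10 = t9 ⊼ in0 must be 1, so at least one of t9, in0 is 0.
Check with in4 = 1, in2 = 1, in1 = 1, in0 = 1 and in3=1:
t1 = in1 ⊽ in2 = 1 ⊽ 1 = 0
t2 = t1 ⊼ in2 = 0 ⊼ 1 = 1
t3 = t1 ∨ t2 = 0 ∨ 1 = 1
t4 = in4 ⊼ t3 = 1 ⊼ 1 = 0
t5 = t4 ⊕ t3 = 0 ⊕ 1 = 1
t6 = in3 ⊕ t5 = 1 ⊕ 1 = 0
t7 = t4 ⊕ t6 = 0 ⊕ 0 = 0
t8 = ¬t7 = ¬0 = 1
t9 = ¬t8 = ¬1 = 0
t10 = t9 ⊼ in0 = 0 ⊼ 1 = 1
So t10 = 1.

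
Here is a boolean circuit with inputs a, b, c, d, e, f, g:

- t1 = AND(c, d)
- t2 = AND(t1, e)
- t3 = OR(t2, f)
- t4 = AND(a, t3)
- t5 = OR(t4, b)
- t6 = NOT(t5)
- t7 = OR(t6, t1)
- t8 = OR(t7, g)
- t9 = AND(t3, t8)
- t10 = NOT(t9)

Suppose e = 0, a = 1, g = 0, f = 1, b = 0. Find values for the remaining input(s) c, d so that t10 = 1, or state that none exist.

c=1 d=0

t10 = NOT(t9) must be 1, so t9 = 0.
Check with e = 0, a = 1, g = 0, f = 1, b = 0 and c=1, d=0:
t1 = AND(c, d) = AND(1, 0) = 0
t2 = AND(t1, e) = AND(0, 0) = 0
t3 = OR(t2, f) = OR(0, 1) = 1
t4 = AND(a, t3) = AND(1, 1) = 1
t5 = OR(t4, b) = OR(1, 0) = 1
t6 = NOT(t5) = NOT 1 = 0
t7 = OR(t6, t1) = OR(0, 0) = 0
t8 = OR(t7, g) = OR(0, 0) = 0
t9 = AND(t3, t8) = AND(1, 0) = 0
t10 = NOT(t9) = NOT 0 = 1
So t10 = 1.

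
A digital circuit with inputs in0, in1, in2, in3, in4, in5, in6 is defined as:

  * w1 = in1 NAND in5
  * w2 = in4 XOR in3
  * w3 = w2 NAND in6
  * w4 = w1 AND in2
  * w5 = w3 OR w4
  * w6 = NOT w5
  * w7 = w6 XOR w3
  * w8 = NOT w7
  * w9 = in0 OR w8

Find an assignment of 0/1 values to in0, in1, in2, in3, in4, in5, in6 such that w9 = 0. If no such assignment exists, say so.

w9 = in0 OR w8 must be 0, so both in0 = 0 and w8 = 0.
w8 = NOT w7 must be 0, so w7 = 1.
Check with in0=0 in1=0 in2=1 in3=1 in4=1 in5=1 in6=0:
w1 = in1 NAND in5 = 0 NAND 1 = 1
w2 = in4 XOR in3 = 1 XOR 1 = 0
w3 = w2 NAND in6 = 0 NAND 0 = 1
w4 = w1 AND in2 = 1 AND 1 = 1
w5 = w3 OR w4 = 1 OR 1 = 1
w6 = NOT w5 = NOT 1 = 0
w7 = w6 XOR w3 = 0 XOR 1 = 1
w8 = NOT w7 = NOT 1 = 0
w9 = in0 OR w8 = 0 OR 0 = 0
So w9 = 0 as required.

in0=0 in1=0 in2=1 in3=1 in4=1 in5=1 in6=0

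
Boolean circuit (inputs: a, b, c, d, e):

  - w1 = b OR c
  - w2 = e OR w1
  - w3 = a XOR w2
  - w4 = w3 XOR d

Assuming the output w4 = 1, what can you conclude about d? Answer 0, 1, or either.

either

Both values of d occur among assignments with w4 = 1:
  d=0: a=0, b=0, c=0, d=0, e=1
  d=1: a=0, b=0, c=0, d=1, e=0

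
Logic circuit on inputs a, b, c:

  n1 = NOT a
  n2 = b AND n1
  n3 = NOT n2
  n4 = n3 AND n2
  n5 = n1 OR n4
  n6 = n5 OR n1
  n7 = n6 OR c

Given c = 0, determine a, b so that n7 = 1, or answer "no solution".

a=0, b=0

Check with c = 0 and a=0, b=0:
n1 = NOT a = NOT 0 = 1
n2 = b AND n1 = 0 AND 1 = 0
n3 = NOT n2 = NOT 0 = 1
n4 = n3 AND n2 = 1 AND 0 = 0
n5 = n1 OR n4 = 1 OR 0 = 1
n6 = n5 OR n1 = 1 OR 1 = 1
n7 = n6 OR c = 1 OR 0 = 1
So n7 = 1.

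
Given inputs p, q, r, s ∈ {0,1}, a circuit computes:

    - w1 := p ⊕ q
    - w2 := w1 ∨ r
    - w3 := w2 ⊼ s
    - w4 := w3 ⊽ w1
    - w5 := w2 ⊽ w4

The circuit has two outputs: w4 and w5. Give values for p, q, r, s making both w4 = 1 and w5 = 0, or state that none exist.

p=1 q=1 r=1 s=1

Check with p=1 q=1 r=1 s=1:
w1 = p ⊕ q = 1 ⊕ 1 = 0
w2 = w1 ∨ r = 0 ∨ 1 = 1
w3 = w2 ⊼ s = 1 ⊼ 1 = 0
w4 = w3 ⊽ w1 = 0 ⊽ 0 = 1
w5 = w2 ⊽ w4 = 1 ⊽ 1 = 0
So w4 = 1 and w5 = 0.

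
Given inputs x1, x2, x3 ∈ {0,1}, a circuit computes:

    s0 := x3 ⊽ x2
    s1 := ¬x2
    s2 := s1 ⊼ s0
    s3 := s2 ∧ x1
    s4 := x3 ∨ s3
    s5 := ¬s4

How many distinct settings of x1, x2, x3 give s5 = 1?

s5 = ¬s4 must be 1, so s4 = 0.
s4 = x3 ∨ s3 must be 0, so both x3 = 0 and s3 = 0.
Satisfying assignments:
  x1=0, x2=0, x3=0
  x1=0, x2=1, x3=0
  x1=1, x2=0, x3=0

3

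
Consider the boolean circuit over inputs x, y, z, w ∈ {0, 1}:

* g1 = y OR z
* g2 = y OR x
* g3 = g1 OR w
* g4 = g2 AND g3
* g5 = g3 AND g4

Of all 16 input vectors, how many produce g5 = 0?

g5 = g3 AND g4 must be 0, so at least one of g3, g4 is 0.
Satisfying assignments:
  x=0, y=0, z=0, w=0
  x=0, y=0, z=0, w=1
  x=0, y=0, z=1, w=0
  x=0, y=0, z=1, w=1
  x=1, y=0, z=0, w=0

5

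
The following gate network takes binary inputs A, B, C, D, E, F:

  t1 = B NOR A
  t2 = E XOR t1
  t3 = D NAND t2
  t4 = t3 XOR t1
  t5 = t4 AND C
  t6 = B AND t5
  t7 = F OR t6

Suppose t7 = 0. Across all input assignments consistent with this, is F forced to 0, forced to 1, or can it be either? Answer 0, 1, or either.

0

t7 = F OR t6 must be 0, so both F = 0 and t6 = 0.
t6 = B AND t5 must be 0, so at least one of B, t5 is 0.
Every assignment with t7 = 0 has F = 0; there are 26 such assignment(s).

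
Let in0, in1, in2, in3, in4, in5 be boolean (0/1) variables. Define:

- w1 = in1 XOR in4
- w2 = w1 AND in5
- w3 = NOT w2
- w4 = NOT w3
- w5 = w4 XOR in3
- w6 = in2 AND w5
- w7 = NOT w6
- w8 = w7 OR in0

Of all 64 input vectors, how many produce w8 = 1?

56

w8 = w7 OR in0 must be 1, so at least one of w7, in0 is 1.
Enumerating the 64 input combinations, 56 give w8 = 1 and 8 give w8 = 0.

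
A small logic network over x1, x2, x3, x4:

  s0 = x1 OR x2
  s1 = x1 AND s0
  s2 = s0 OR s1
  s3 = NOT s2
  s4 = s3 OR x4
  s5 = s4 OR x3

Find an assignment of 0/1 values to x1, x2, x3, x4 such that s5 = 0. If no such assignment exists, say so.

x1=1 x2=1 x3=0 x4=0

Check with x1=1 x2=1 x3=0 x4=0:
s0 = x1 OR x2 = 1 OR 1 = 1
s1 = x1 AND s0 = 1 AND 1 = 1
s2 = s0 OR s1 = 1 OR 1 = 1
s3 = NOT s2 = NOT 1 = 0
s4 = s3 OR x4 = 0 OR 0 = 0
s5 = s4 OR x3 = 0 OR 0 = 0
So s5 = 0 as required.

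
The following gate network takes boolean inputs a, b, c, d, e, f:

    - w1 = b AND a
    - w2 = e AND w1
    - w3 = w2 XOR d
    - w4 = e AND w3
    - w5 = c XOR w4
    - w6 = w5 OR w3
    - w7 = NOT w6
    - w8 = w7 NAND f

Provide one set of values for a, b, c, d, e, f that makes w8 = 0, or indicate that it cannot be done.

a=1, b=1, c=0, d=1, e=1, f=1

w8 = w7 NAND f must be 0, so both w7 = 1 and f = 1.
w7 = NOT w6 must be 1, so w6 = 0.
Check with a=1, b=1, c=0, d=1, e=1, f=1:
w1 = b AND a = 1 AND 1 = 1
w2 = e AND w1 = 1 AND 1 = 1
w3 = w2 XOR d = 1 XOR 1 = 0
w4 = e AND w3 = 1 AND 0 = 0
w5 = c XOR w4 = 0 XOR 0 = 0
w6 = w5 OR w3 = 0 OR 0 = 0
w7 = NOT w6 = NOT 0 = 1
w8 = w7 NAND f = 1 NAND 1 = 0
So w8 = 0 as required.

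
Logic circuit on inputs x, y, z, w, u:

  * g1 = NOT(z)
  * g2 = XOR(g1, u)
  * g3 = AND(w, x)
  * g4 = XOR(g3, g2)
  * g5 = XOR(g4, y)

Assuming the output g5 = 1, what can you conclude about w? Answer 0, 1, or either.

Both values of w occur among assignments with g5 = 1:
  w=0: x=0, y=0, z=0, w=0, u=0
  w=1: x=0, y=0, z=0, w=1, u=0

either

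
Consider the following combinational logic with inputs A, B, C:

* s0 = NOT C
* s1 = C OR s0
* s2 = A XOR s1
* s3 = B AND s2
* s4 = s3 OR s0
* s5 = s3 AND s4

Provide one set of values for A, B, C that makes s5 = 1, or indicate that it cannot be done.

A=0, B=1, C=1

s5 = s3 AND s4 must be 1, so both s3 = 1 and s4 = 1.
s3 = B AND s2 must be 1, so both B = 1 and s2 = 1.
Check with A=0, B=1, C=1:
s0 = NOT C = NOT 1 = 0
s1 = C OR s0 = 1 OR 0 = 1
s2 = A XOR s1 = 0 XOR 1 = 1
s3 = B AND s2 = 1 AND 1 = 1
s4 = s3 OR s0 = 1 OR 0 = 1
s5 = s3 AND s4 = 1 AND 1 = 1
So s5 = 1 as required.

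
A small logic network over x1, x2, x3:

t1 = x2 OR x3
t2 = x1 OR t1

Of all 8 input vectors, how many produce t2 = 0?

1

t2 = x1 OR t1 must be 0, so both x1 = 0 and t1 = 0.
t1 = x2 OR x3 must be 0, so both x2 = 0 and x3 = 0.
Satisfying assignments:
  x1=0, x2=0, x3=0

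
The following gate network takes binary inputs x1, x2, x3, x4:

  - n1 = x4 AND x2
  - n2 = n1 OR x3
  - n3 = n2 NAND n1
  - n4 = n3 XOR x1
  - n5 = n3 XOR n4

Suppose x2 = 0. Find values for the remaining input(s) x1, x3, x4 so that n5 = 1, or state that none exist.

x1=1, x3=0, x4=0

n5 = n3 XOR n4 must be 1, so n3 and n4 differ.
Check with x2 = 0 and x1=1, x3=0, x4=0:
n1 = x4 AND x2 = 0 AND 0 = 0
n2 = n1 OR x3 = 0 OR 0 = 0
n3 = n2 NAND n1 = 0 NAND 0 = 1
n4 = n3 XOR x1 = 1 XOR 1 = 0
n5 = n3 XOR n4 = 1 XOR 0 = 1
So n5 = 1.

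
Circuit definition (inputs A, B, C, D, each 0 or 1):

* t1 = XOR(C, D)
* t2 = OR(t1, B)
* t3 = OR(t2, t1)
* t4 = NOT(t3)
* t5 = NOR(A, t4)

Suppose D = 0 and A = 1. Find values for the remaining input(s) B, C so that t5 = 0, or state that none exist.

Check with D = 0 and A = 1 and B=0, C=1:
t1 = XOR(C, D) = XOR(1, 0) = 1
t2 = OR(t1, B) = OR(1, 0) = 1
t3 = OR(t2, t1) = OR(1, 1) = 1
t4 = NOT(t3) = NOT 1 = 0
t5 = NOR(A, t4) = NOR(1, 0) = 0
So t5 = 0.

B=0, C=1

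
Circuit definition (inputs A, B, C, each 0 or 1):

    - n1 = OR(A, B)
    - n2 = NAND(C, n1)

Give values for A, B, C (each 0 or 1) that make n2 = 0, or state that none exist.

A=0 B=1 C=1

n2 = NAND(C, n1) must be 0, so both C = 1 and n1 = 1.
n1 = OR(A, B) must be 1, so at least one of A, B is 1.
Check with A=0 B=1 C=1:
n1 = OR(A, B) = OR(0, 1) = 1
n2 = NAND(C, n1) = NAND(1, 1) = 0
So n2 = 0 as required.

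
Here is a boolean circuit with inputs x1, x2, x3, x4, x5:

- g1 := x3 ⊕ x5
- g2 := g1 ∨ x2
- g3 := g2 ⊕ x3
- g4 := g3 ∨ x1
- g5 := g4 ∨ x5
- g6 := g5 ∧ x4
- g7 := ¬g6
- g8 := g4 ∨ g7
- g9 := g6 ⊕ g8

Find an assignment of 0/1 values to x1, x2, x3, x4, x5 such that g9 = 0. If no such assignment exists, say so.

x1=0, x2=1, x3=0, x4=1, x5=0

g9 = g6 ⊕ g8 must be 0, so g6 and g8 are equal.
Check with x1=0, x2=1, x3=0, x4=1, x5=0:
g1 = x3 ⊕ x5 = 0 ⊕ 0 = 0
g2 = g1 ∨ x2 = 0 ∨ 1 = 1
g3 = g2 ⊕ x3 = 1 ⊕ 0 = 1
g4 = g3 ∨ x1 = 1 ∨ 0 = 1
g5 = g4 ∨ x5 = 1 ∨ 0 = 1
g6 = g5 ∧ x4 = 1 ∧ 1 = 1
g7 = ¬g6 = ¬1 = 0
g8 = g4 ∨ g7 = 1 ∨ 0 = 1
g9 = g6 ⊕ g8 = 1 ⊕ 1 = 0
So g9 = 0 as required.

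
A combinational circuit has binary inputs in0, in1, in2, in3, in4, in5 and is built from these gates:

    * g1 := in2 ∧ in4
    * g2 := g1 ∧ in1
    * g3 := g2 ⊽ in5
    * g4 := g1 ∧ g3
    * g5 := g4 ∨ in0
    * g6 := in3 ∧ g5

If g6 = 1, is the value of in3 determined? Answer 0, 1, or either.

g6 = in3 ∧ g5 must be 1, so both in3 = 1 and g5 = 1.
g5 = g4 ∨ in0 must be 1, so at least one of g4, in0 is 1.
Every assignment with g6 = 1 has in3 = 1; there are 17 such assignment(s).

1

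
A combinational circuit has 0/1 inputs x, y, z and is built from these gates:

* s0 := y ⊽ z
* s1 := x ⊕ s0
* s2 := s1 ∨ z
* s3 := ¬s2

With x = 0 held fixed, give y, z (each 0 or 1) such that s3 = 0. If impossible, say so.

y=0, z=1

Check with x = 0 and y=0, z=1:
s0 = y ⊽ z = 0 ⊽ 1 = 0
s1 = x ⊕ s0 = 0 ⊕ 0 = 0
s2 = s1 ∨ z = 0 ∨ 1 = 1
s3 = ¬s2 = ¬1 = 0
So s3 = 0.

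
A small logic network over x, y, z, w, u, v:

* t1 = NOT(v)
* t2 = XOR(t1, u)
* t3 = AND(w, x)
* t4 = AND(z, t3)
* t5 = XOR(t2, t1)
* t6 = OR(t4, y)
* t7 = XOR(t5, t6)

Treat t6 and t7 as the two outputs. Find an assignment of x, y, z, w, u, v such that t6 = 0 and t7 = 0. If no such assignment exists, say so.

x=1, y=0, z=1, w=0, u=0, v=1

Check with x=1, y=0, z=1, w=0, u=0, v=1:
t1 = NOT(v) = NOT 1 = 0
t2 = XOR(t1, u) = XOR(0, 0) = 0
t3 = AND(w, x) = AND(0, 1) = 0
t4 = AND(z, t3) = AND(1, 0) = 0
t5 = XOR(t2, t1) = XOR(0, 0) = 0
t6 = OR(t4, y) = OR(0, 0) = 0
t7 = XOR(t5, t6) = XOR(0, 0) = 0
So t6 = 0 and t7 = 0.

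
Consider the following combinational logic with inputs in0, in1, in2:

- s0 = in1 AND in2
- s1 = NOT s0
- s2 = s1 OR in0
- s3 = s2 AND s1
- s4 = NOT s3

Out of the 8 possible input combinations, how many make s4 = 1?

s4 = NOT s3 must be 1, so s3 = 0.
s3 = s2 AND s1 must be 0, so at least one of s2, s1 is 0.
Satisfying assignments:
  in0=0, in1=1, in2=1
  in0=1, in1=1, in2=1

2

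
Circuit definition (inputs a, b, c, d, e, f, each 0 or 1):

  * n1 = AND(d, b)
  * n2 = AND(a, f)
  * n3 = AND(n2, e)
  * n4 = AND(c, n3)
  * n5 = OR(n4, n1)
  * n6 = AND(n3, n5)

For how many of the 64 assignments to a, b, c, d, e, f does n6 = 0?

n6 = AND(n3, n5) must be 0, so at least one of n3, n5 is 0.
Enumerating the 64 input combinations, 59 give n6 = 0 and 5 give n6 = 1.

59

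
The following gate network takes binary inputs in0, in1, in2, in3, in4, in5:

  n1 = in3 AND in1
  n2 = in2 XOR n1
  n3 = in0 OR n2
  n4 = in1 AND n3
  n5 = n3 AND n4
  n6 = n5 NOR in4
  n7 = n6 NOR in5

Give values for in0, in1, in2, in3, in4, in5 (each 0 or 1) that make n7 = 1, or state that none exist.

Check with in0=1, in1=1, in2=1, in3=1, in4=1, in5=0:
n1 = in3 AND in1 = 1 AND 1 = 1
n2 = in2 XOR n1 = 1 XOR 1 = 0
n3 = in0 OR n2 = 1 OR 0 = 1
n4 = in1 AND n3 = 1 AND 1 = 1
n5 = n3 AND n4 = 1 AND 1 = 1
n6 = n5 NOR in4 = 1 NOR 1 = 0
n7 = n6 NOR in5 = 0 NOR 0 = 1
So n7 = 1 as required.

in0=1, in1=1, in2=1, in3=1, in4=1, in5=0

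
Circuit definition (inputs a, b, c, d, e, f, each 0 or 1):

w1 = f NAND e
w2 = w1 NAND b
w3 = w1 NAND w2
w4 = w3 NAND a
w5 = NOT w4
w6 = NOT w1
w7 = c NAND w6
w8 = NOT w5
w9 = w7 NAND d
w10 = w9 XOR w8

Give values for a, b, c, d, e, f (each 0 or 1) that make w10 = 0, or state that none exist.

a=0, b=1, c=1, d=1, e=1, f=1

w10 = w9 XOR w8 must be 0, so w9 and w8 are equal.
Check with a=0, b=1, c=1, d=1, e=1, f=1:
w1 = f NAND e = 1 NAND 1 = 0
w2 = w1 NAND b = 0 NAND 1 = 1
w3 = w1 NAND w2 = 0 NAND 1 = 1
w4 = w3 NAND a = 1 NAND 0 = 1
w5 = NOT w4 = NOT 1 = 0
w6 = NOT w1 = NOT 0 = 1
w7 = c NAND w6 = 1 NAND 1 = 0
w8 = NOT w5 = NOT 0 = 1
w9 = w7 NAND d = 0 NAND 1 = 1
w10 = w9 XOR w8 = 1 XOR 1 = 0
So w10 = 0 as required.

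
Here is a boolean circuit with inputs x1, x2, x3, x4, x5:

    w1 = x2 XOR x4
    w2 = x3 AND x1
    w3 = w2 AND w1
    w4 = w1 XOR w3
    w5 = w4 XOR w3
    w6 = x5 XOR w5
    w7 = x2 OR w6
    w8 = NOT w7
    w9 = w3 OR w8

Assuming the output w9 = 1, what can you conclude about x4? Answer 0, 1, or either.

Both values of x4 occur among assignments with w9 = 1:
  x4=0: x1=0, x2=0, x3=0, x4=0, x5=0
  x4=1: x1=0, x2=0, x3=0, x4=1, x5=1

either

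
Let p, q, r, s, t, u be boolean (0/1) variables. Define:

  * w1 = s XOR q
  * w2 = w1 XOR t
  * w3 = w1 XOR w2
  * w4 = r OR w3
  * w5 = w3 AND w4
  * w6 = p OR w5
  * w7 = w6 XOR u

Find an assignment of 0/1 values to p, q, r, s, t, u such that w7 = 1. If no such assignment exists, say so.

p=1 q=1 r=0 s=1 t=0 u=0

w7 = w6 XOR u must be 1, so w6 and u differ.
Check with p=1 q=1 r=0 s=1 t=0 u=0:
w1 = s XOR q = 1 XOR 1 = 0
w2 = w1 XOR t = 0 XOR 0 = 0
w3 = w1 XOR w2 = 0 XOR 0 = 0
w4 = r OR w3 = 0 OR 0 = 0
w5 = w3 AND w4 = 0 AND 0 = 0
w6 = p OR w5 = 1 OR 0 = 1
w7 = w6 XOR u = 1 XOR 0 = 1
So w7 = 1 as required.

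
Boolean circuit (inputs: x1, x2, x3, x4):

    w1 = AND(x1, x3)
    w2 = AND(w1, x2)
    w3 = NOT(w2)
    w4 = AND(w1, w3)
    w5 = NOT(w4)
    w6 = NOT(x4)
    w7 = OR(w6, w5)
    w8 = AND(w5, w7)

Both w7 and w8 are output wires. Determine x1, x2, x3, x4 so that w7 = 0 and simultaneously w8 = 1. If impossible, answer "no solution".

Across all 16 input combinations, none give both w7 = 0 and w8 = 1.

no solution exists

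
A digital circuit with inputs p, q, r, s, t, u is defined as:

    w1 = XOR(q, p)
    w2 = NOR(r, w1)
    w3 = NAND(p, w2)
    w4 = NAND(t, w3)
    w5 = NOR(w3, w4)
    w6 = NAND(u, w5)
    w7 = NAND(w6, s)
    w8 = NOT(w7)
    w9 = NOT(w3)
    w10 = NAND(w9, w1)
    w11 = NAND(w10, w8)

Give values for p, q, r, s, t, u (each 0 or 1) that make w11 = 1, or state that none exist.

Check with p=0, q=1, r=1, s=0, t=1, u=0:
w1 = XOR(q, p) = XOR(1, 0) = 1
w2 = NOR(r, w1) = NOR(1, 1) = 0
w3 = NAND(p, w2) = NAND(0, 0) = 1
w4 = NAND(t, w3) = NAND(1, 1) = 0
w5 = NOR(w3, w4) = NOR(1, 0) = 0
w6 = NAND(u, w5) = NAND(0, 0) = 1
w7 = NAND(w6, s) = NAND(1, 0) = 1
w8 = NOT(w7) = NOT 1 = 0
w9 = NOT(w3) = NOT 1 = 0
w10 = NAND(w9, w1) = NAND(0, 1) = 1
w11 = NAND(w10, w8) = NAND(1, 0) = 1
So w11 = 1 as required.

p=0, q=1, r=1, s=0, t=1, u=0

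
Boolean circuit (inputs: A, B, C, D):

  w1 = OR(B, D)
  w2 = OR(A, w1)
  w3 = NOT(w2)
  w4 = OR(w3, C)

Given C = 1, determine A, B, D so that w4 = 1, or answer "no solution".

A=1 B=1 D=0

w4 = OR(w3, C) must be 1, so at least one of w3, C is 1.
Check with C = 1 and A=1, B=1, D=0:
w1 = OR(B, D) = OR(1, 0) = 1
w2 = OR(A, w1) = OR(1, 1) = 1
w3 = NOT(w2) = NOT 1 = 0
w4 = OR(w3, C) = OR(0, 1) = 1
So w4 = 1.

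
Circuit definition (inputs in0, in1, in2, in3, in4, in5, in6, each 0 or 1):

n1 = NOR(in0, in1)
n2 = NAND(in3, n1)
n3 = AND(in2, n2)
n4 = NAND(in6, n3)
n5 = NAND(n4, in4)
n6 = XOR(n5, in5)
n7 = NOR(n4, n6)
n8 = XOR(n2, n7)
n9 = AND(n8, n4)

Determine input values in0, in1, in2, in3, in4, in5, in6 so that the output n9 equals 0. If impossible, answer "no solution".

Check with in0=0, in1=0, in2=1, in3=1, in4=1, in5=0, in6=1:
n1 = NOR(in0, in1) = NOR(0, 0) = 1
n2 = NAND(in3, n1) = NAND(1, 1) = 0
n3 = AND(in2, n2) = AND(1, 0) = 0
n4 = NAND(in6, n3) = NAND(1, 0) = 1
n5 = NAND(n4, in4) = NAND(1, 1) = 0
n6 = XOR(n5, in5) = XOR(0, 0) = 0
n7 = NOR(n4, n6) = NOR(1, 0) = 0
n8 = XOR(n2, n7) = XOR(0, 0) = 0
n9 = AND(n8, n4) = AND(0, 1) = 0
So n9 = 0 as required.

in0=0, in1=0, in2=1, in3=1, in4=1, in5=0, in6=1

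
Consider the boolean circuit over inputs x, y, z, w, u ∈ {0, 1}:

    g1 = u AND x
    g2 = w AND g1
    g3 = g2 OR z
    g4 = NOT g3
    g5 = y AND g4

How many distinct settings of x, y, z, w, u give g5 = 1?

g5 = y AND g4 must be 1, so both y = 1 and g4 = 1.
g4 = NOT g3 must be 1, so g3 = 0.
g3 = g2 OR z must be 0, so both g2 = 0 and z = 0.
Enumerating the 32 input combinations, 7 give g5 = 1 and 25 give g5 = 0.

7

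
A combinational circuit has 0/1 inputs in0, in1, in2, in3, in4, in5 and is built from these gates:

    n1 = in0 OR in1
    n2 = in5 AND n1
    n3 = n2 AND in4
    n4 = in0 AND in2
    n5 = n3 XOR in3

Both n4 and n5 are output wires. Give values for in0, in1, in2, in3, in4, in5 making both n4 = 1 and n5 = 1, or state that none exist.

Check with in0=1, in1=1, in2=1, in3=1, in4=1, in5=0:
n1 = in0 OR in1 = 1 OR 1 = 1
n2 = in5 AND n1 = 0 AND 1 = 0
n3 = n2 AND in4 = 0 AND 1 = 0
n4 = in0 AND in2 = 1 AND 1 = 1
n5 = n3 XOR in3 = 0 XOR 1 = 1
So n4 = 1 and n5 = 1.

in0=1, in1=1, in2=1, in3=1, in4=1, in5=0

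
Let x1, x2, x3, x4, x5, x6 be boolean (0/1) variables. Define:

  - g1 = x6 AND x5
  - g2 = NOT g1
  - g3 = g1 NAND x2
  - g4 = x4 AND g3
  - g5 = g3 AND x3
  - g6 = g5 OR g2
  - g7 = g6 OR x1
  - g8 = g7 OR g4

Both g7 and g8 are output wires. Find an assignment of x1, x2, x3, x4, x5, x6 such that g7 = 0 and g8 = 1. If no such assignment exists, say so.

x1=0, x2=0, x3=0, x4=1, x5=1, x6=1

Check with x1=0, x2=0, x3=0, x4=1, x5=1, x6=1:
g1 = x6 AND x5 = 1 AND 1 = 1
g2 = NOT g1 = NOT 1 = 0
g3 = g1 NAND x2 = 1 NAND 0 = 1
g4 = x4 AND g3 = 1 AND 1 = 1
g5 = g3 AND x3 = 1 AND 0 = 0
g6 = g5 OR g2 = 0 OR 0 = 0
g7 = g6 OR x1 = 0 OR 0 = 0
g8 = g7 OR g4 = 0 OR 1 = 1
So g7 = 0 and g8 = 1.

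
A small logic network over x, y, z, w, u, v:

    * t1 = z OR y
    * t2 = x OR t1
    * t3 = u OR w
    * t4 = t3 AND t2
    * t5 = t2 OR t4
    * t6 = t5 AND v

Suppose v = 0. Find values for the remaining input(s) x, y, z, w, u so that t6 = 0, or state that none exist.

x=0, y=0, z=1, w=0, u=0

t6 = t5 AND v must be 0, so at least one of t5, v is 0.
Check with v = 0 and x=0, y=0, z=1, w=0, u=0:
t1 = z OR y = 1 OR 0 = 1
t2 = x OR t1 = 0 OR 1 = 1
t3 = u OR w = 0 OR 0 = 0
t4 = t3 AND t2 = 0 AND 1 = 0
t5 = t2 OR t4 = 1 OR 0 = 1
t6 = t5 AND v = 1 AND 0 = 0
So t6 = 0.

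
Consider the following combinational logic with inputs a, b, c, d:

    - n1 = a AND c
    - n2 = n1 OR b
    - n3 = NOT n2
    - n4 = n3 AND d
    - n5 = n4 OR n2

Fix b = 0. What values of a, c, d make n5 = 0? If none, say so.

a=1 c=0 d=0

Check with b = 0 and a=1, c=0, d=0:
n1 = a AND c = 1 AND 0 = 0
n2 = n1 OR b = 0 OR 0 = 0
n3 = NOT n2 = NOT 0 = 1
n4 = n3 AND d = 1 AND 0 = 0
n5 = n4 OR n2 = 0 OR 0 = 0
So n5 = 0.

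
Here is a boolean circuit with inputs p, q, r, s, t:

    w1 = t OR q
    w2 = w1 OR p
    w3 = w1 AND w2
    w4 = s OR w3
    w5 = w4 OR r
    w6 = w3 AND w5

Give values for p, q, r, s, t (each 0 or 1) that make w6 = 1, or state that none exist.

p=0 q=1 r=0 s=1 t=1

Check with p=0 q=1 r=0 s=1 t=1:
w1 = t OR q = 1 OR 1 = 1
w2 = w1 OR p = 1 OR 0 = 1
w3 = w1 AND w2 = 1 AND 1 = 1
w4 = s OR w3 = 1 OR 1 = 1
w5 = w4 OR r = 1 OR 0 = 1
w6 = w3 AND w5 = 1 AND 1 = 1
So w6 = 1 as required.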